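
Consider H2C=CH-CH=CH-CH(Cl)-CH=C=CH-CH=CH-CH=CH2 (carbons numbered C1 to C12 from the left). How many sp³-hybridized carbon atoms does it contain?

1

C1: sp2
C2: sp2
C3: sp2
C4: sp2
C5: sp3 ✓
C6: sp2
C7: sp
C8: sp2
C9: sp2
C10: sp2
C11: sp2
C12: sp2
C5 → 1 sp3 carbon.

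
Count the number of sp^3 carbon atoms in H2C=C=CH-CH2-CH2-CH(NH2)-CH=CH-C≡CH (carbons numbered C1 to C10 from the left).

C1: sp2
C2: sp
C3: sp2
C4: sp3 ✓
C5: sp3 ✓
C6: sp3 ✓
C7: sp2
C8: sp2
C9: sp
C10: sp
C4, C5, C6 → 3 sp3 carbons.

3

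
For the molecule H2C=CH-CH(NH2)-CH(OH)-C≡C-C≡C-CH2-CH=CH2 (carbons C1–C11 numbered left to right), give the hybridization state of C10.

sp^2

C10 has 3 σ bonds, plus one π bond: steric number 3 → sp2.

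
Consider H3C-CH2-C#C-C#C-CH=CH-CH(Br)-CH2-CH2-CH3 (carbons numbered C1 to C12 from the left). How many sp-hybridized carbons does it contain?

4

C1: sp3
C2: sp3
C3: sp ✓
C4: sp ✓
C5: sp ✓
C6: sp ✓
C7: sp2
C8: sp2
C9: sp3
C10: sp3
C11: sp3
C12: sp3
C3, C4, C5, C6 → 4 sp carbons.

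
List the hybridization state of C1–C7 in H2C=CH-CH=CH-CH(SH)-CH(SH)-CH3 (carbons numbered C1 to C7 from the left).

C1 sp2, C2 sp2, C3 sp2, C4 sp2, C5 sp3, C6 sp3, C7 sp3

C1 (3 σ bonds, plus one π bond) has steric number 3: sp2.
C2 is sp2: 3 σ bonds, plus one π bond, 3 electron-density regions.
C3 is sp2: 3 σ bonds, plus one π bond, 3 electron-density regions.
C4: 3 σ bonds, plus one π bond; 3 regions of electron density → sp2.
C5: 4 σ bonds — 4 electron domains, sp3.
C6 carries 4 σ bonds, giving a steric number of 4, so it is sp3.
C7 is sp3: 4 σ bonds, 4 electron-density regions.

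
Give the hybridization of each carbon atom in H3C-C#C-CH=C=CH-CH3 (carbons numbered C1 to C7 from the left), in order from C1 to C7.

C1 has 4 σ bonds: steric number 4 → sp3.
C2 — 2 σ bonds, plus two π bonds. Steric number 2, so sp.
C3 carries 2 σ bonds, plus two π bonds, giving a steric number of 2, so it is sp.
C4 is sp2: 3 σ bonds, plus one π bond, 3 electron-density regions.
C5 (2 σ bonds, plus two π bonds) has steric number 2: sp.
C6 carries 3 σ bonds, plus one π bond, giving a steric number of 3, so it is sp2.
C7 (4 σ bonds) has steric number 4: sp3.

C1 sp3, C2 sp, C3 sp, C4 sp2, C5 sp, C6 sp2, C7 sp3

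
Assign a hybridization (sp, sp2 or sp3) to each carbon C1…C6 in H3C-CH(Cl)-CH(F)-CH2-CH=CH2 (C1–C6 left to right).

C1 is sp3: 4 σ bonds, 4 electron-density regions.
C2 is sp3: 4 σ bonds, 4 electron-density regions.
C3 is sp3: 4 σ bonds, 4 electron-density regions.
C4 has 4 σ bonds: steric number 4 → sp3.
C5 is sp2: 3 σ bonds, plus one π bond, 3 electron-density regions.
C6 carries 3 σ bonds, plus one π bond, giving a steric number of 3, so it is sp2.

C1 sp3, C2 sp3, C3 sp3, C4 sp3, C5 sp2, C6 sp2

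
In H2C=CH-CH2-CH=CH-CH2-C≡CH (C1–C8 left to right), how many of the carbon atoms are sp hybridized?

C1: sp2
C2: sp2
C3: sp3
C4: sp2
C5: sp2
C6: sp3
C7: sp ✓
C8: sp ✓
C7, C8 → 2 sp carbons.

2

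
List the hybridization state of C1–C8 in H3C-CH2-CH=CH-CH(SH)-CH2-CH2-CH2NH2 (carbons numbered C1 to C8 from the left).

C1 sp3, C2 sp3, C3 sp2, C4 sp2, C5 sp3, C6 sp3, C7 sp3, C8 sp3

C1 is sp3: 4 σ bonds, 4 electron-density regions.
C2 is sp3: 4 σ bonds, 4 electron-density regions.
C3 carries 3 σ bonds, plus one π bond, giving a steric number of 3, so it is sp2.
C4: 3 σ bonds, plus one π bond — 3 electron domains, sp2.
C5 has 4 σ bonds: steric number 4 → sp3.
C6 (4 σ bonds) has steric number 4: sp3.
C7: 4 σ bonds; 4 regions of electron density → sp3.
C8: 4 σ bonds; 4 regions of electron density → sp3.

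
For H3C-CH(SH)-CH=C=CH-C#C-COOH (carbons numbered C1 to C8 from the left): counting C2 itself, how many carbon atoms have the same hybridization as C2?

2

C2 is sp3 (only σ bonds).
C1: sp3 ✓
C2: sp3 ✓
C3: sp2
C4: sp
C5: sp2
C6: sp
C7: sp
C8: sp2
2 carbons are sp3.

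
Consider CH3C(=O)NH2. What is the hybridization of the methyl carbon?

sp3

The methyl carbon (4 σ bonds) has steric number 4: sp3.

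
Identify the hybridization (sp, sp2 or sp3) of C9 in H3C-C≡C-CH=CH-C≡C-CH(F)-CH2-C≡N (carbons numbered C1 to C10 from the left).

C9: 4 σ bonds — 4 electron domains, sp3.

sp^3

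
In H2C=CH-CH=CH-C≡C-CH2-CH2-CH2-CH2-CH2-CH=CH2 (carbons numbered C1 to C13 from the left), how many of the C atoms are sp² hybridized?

6

C1: sp2 ✓
C2: sp2 ✓
C3: sp2 ✓
C4: sp2 ✓
C5: sp
C6: sp
C7: sp3
C8: sp3
C9: sp3
C10: sp3
C11: sp3
C12: sp2 ✓
C13: sp2 ✓
C1, C2, C3, C4, C12, C13 → 6 sp2 carbons.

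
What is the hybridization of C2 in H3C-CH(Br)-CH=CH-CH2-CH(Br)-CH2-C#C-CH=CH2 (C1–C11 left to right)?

sp³

C2 (4 σ bonds) has steric number 4: sp3.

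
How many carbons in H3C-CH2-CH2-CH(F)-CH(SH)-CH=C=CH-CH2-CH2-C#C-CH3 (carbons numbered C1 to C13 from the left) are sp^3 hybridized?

C1: sp3 ✓
C2: sp3 ✓
C3: sp3 ✓
C4: sp3 ✓
C5: sp3 ✓
C6: sp2
C7: sp
C8: sp2
C9: sp3 ✓
C10: sp3 ✓
C11: sp
C12: sp
C13: sp3 ✓
C1, C2, C3, C4, C5, C9, C10, C13 → 8 sp3 carbons.

8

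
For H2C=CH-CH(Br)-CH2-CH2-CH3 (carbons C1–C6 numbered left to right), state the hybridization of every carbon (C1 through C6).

C1 sp2, C2 sp2, C3 sp3, C4 sp3, C5 sp3, C6 sp3

C1 carries 3 σ bonds, plus one π bond, giving a steric number of 3, so it is sp2.
C2: 3 σ bonds, plus one π bond — 3 electron domains, sp2.
C3: 4 σ bonds — 4 electron domains, sp3.
C4: 4 σ bonds; 4 regions of electron density → sp3.
C5: 4 σ bonds; 4 regions of electron density → sp3.
C6 has 4 σ bonds: steric number 4 → sp3.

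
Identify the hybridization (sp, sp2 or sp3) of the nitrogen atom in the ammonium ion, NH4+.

Four σ bonds, no lone pair → sp3, tetrahedral.

sp3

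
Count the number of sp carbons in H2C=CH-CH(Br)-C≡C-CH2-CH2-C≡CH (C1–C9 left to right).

4

C1: sp2
C2: sp2
C3: sp3
C4: sp ✓
C5: sp ✓
C6: sp3
C7: sp3
C8: sp ✓
C9: sp ✓
C4, C5, C8, C9 → 4 sp carbons.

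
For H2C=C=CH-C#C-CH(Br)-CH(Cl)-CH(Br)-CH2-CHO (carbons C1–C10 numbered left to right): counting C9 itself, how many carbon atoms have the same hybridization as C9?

4

C9 is sp3 (only σ bonds).
C1: sp2
C2: sp
C3: sp2
C4: sp
C5: sp
C6: sp3 ✓
C7: sp3 ✓
C8: sp3 ✓
C9: sp3 ✓
C10: sp2
4 carbons are sp3.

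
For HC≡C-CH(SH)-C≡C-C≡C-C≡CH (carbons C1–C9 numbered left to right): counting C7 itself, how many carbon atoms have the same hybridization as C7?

8

C7 is sp (two π bonds).
C1: sp ✓
C2: sp ✓
C3: sp3
C4: sp ✓
C5: sp ✓
C6: sp ✓
C7: sp ✓
C8: sp ✓
C9: sp ✓
8 carbons are sp.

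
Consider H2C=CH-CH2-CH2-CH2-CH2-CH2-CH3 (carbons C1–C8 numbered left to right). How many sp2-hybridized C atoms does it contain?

C1: sp2 ✓
C2: sp2 ✓
C3: sp3
C4: sp3
C5: sp3
C6: sp3
C7: sp3
C8: sp3
C1, C2 → 2 sp2 carbons.

2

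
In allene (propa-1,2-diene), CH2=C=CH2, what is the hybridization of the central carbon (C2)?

Two σ bonds and two π bonds (one to each neighbour) → sp.

sp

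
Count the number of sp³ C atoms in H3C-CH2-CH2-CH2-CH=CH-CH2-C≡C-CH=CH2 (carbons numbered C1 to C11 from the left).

5

C1: sp3 ✓
C2: sp3 ✓
C3: sp3 ✓
C4: sp3 ✓
C5: sp2
C6: sp2
C7: sp3 ✓
C8: sp
C9: sp
C10: sp2
C11: sp2
C1, C2, C3, C4, C7 → 5 sp3 carbons.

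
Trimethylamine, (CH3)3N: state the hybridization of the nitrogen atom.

The nitrogen atom is sp3: 3 σ bonds and 1 lone pair, 4 electron-density regions.

sp^3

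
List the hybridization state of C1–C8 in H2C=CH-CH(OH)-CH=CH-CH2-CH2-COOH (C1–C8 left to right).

C1 sp2, C2 sp2, C3 sp3, C4 sp2, C5 sp2, C6 sp3, C7 sp3, C8 sp2

C1 carries 3 σ bonds, plus one π bond, giving a steric number of 3, so it is sp2.
C2: 3 σ bonds, plus one π bond — 3 electron domains, sp2.
C3 carries 4 σ bonds, giving a steric number of 4, so it is sp3.
C4 (3 σ bonds, plus one π bond) has steric number 3: sp2.
C5 (3 σ bonds, plus one π bond) has steric number 3: sp2.
C6 is sp3: 4 σ bonds, 4 electron-density regions.
C7 is sp3: 4 σ bonds, 4 electron-density regions.
C8 is sp2: 3 σ bonds, plus one π bond, 3 electron-density regions.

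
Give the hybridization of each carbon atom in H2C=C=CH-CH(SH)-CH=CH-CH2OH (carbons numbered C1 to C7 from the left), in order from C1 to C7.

C1 sp2, C2 sp, C3 sp2, C4 sp3, C5 sp2, C6 sp2, C7 sp3

C1 has 3 σ bonds, plus one π bond: steric number 3 → sp2.
C2 carries 2 σ bonds, plus two π bonds, giving a steric number of 2, so it is sp.
C3 has 3 σ bonds, plus one π bond: steric number 3 → sp2.
C4 (4 σ bonds) has steric number 4: sp3.
C5 has 3 σ bonds, plus one π bond: steric number 3 → sp2.
C6 is sp2: 3 σ bonds, plus one π bond, 3 electron-density regions.
C7 has 4 σ bonds: steric number 4 → sp3.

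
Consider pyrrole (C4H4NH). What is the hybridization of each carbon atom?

Each carbon atom has 3 σ bonds, plus one π bond: steric number 3 → sp2.

sp^2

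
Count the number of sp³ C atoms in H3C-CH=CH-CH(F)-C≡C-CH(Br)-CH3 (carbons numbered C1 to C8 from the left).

4

C1: sp3 ✓
C2: sp2
C3: sp2
C4: sp3 ✓
C5: sp
C6: sp
C7: sp3 ✓
C8: sp3 ✓
C1, C4, C7, C8 → 4 sp3 carbons.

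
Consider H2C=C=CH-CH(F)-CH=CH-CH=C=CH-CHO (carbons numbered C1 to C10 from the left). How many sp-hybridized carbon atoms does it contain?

C1: sp2
C2: sp ✓
C3: sp2
C4: sp3
C5: sp2
C6: sp2
C7: sp2
C8: sp ✓
C9: sp2
C10: sp2
C2, C8 → 2 sp carbons.

2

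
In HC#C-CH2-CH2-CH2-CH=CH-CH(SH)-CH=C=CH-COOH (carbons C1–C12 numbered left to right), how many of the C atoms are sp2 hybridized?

C1: sp
C2: sp
C3: sp3
C4: sp3
C5: sp3
C6: sp2 ✓
C7: sp2 ✓
C8: sp3
C9: sp2 ✓
C10: sp
C11: sp2 ✓
C12: sp2 ✓
C6, C7, C9, C11, C12 → 5 sp2 carbons.

5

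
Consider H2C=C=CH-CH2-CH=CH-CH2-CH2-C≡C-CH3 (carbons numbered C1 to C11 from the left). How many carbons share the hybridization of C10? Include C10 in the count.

3

C10 is sp (two π bonds).
C1: sp2
C2: sp ✓
C3: sp2
C4: sp3
C5: sp2
C6: sp2
C7: sp3
C8: sp3
C9: sp ✓
C10: sp ✓
C11: sp3
3 carbons are sp.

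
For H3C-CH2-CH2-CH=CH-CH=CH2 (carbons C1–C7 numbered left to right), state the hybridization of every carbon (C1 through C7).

C1 sp3, C2 sp3, C3 sp3, C4 sp2, C5 sp2, C6 sp2, C7 sp2

C1 has 4 σ bonds: steric number 4 → sp3.
C2 is sp3: 4 σ bonds, 4 electron-density regions.
C3: 4 σ bonds; 4 regions of electron density → sp3.
C4 — 3 σ bonds, plus one π bond. Steric number 3, so sp2.
C5 is sp2: 3 σ bonds, plus one π bond, 3 electron-density regions.
C6 is sp2: 3 σ bonds, plus one π bond, 3 electron-density regions.
C7: 3 σ bonds, plus one π bond; 3 regions of electron density → sp2.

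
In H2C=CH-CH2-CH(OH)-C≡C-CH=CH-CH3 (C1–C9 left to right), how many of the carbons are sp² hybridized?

C1: sp2 ✓
C2: sp2 ✓
C3: sp3
C4: sp3
C5: sp
C6: sp
C7: sp2 ✓
C8: sp2 ✓
C9: sp3
C1, C2, C7, C8 → 4 sp2 carbons.

4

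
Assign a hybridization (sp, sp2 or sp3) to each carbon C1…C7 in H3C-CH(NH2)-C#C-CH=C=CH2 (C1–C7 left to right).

C1 sp3, C2 sp3, C3 sp, C4 sp, C5 sp2, C6 sp, C7 sp2

C1: 4 σ bonds; 4 regions of electron density → sp3.
C2: 4 σ bonds; 4 regions of electron density → sp3.
C3 is sp: 2 σ bonds, plus two π bonds, 2 electron-density regions.
C4 has 2 σ bonds, plus two π bonds: steric number 2 → sp.
C5 has 3 σ bonds, plus one π bond: steric number 3 → sp2.
C6 carries 2 σ bonds, plus two π bonds, giving a steric number of 2, so it is sp.
C7 is sp2: 3 σ bonds, plus one π bond, 3 electron-density regions.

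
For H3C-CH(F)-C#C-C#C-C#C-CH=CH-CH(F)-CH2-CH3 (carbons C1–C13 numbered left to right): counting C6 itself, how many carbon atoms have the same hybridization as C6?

C6 is sp (two π bonds).
C1: sp3
C2: sp3
C3: sp ✓
C4: sp ✓
C5: sp ✓
C6: sp ✓
C7: sp ✓
C8: sp ✓
C9: sp2
C10: sp2
C11: sp3
C12: sp3
C13: sp3
6 carbons are sp.

6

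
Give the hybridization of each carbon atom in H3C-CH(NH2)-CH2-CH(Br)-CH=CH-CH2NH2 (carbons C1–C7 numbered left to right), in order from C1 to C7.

C1 sp3, C2 sp3, C3 sp3, C4 sp3, C5 sp2, C6 sp2, C7 sp3

C1 carries 4 σ bonds, giving a steric number of 4, so it is sp3.
C2 is sp3: 4 σ bonds, 4 electron-density regions.
C3 has 4 σ bonds: steric number 4 → sp3.
C4 has 4 σ bonds: steric number 4 → sp3.
C5 carries 3 σ bonds, plus one π bond, giving a steric number of 3, so it is sp2.
C6 carries 3 σ bonds, plus one π bond, giving a steric number of 3, so it is sp2.
C7 (4 σ bonds) has steric number 4: sp3.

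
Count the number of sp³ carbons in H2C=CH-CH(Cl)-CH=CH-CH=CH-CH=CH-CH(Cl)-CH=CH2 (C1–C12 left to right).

C1: sp2
C2: sp2
C3: sp3 ✓
C4: sp2
C5: sp2
C6: sp2
C7: sp2
C8: sp2
C9: sp2
C10: sp3 ✓
C11: sp2
C12: sp2
C3, C10 → 2 sp3 carbons.

2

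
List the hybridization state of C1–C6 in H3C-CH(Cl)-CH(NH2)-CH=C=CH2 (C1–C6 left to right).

C1 has 4 σ bonds: steric number 4 → sp3.
C2: 4 σ bonds; 4 regions of electron density → sp3.
C3 is sp3: 4 σ bonds, 4 electron-density regions.
C4 is sp2: 3 σ bonds, plus one π bond, 3 electron-density regions.
C5: 2 σ bonds, plus two π bonds; 2 regions of electron density → sp.
C6 is sp2: 3 σ bonds, plus one π bond, 3 electron-density regions.

C1 sp3, C2 sp3, C3 sp3, C4 sp2, C5 sp, C6 sp2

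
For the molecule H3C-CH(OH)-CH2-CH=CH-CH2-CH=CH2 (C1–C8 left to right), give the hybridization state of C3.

C3 is sp3: 4 σ bonds, 4 electron-density regions.

sp³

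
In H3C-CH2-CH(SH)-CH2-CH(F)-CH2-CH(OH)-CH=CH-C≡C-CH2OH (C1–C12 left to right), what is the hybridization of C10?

C10 is sp: 2 σ bonds, plus two π bonds, 2 electron-density regions.

sp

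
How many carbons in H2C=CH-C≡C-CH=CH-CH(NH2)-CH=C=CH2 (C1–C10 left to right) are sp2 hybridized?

C1: sp2 ✓
C2: sp2 ✓
C3: sp
C4: sp
C5: sp2 ✓
C6: sp2 ✓
C7: sp3
C8: sp2 ✓
C9: sp
C10: sp2 ✓
C1, C2, C5, C6, C8, C10 → 6 sp2 carbons.

6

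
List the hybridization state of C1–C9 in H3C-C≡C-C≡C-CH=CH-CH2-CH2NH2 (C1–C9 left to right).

C1 sp3, C2 sp, C3 sp, C4 sp, C5 sp, C6 sp2, C7 sp2, C8 sp3, C9 sp3

C1: 4 σ bonds; 4 regions of electron density → sp3.
C2: 2 σ bonds, plus two π bonds; 2 regions of electron density → sp.
C3: 2 σ bonds, plus two π bonds — 2 electron domains, sp.
C4: 2 σ bonds, plus two π bonds — 2 electron domains, sp.
C5 is sp: 2 σ bonds, plus two π bonds, 2 electron-density regions.
C6 — 3 σ bonds, plus one π bond. Steric number 3, so sp2.
C7 has 3 σ bonds, plus one π bond: steric number 3 → sp2.
C8 — 4 σ bonds. Steric number 4, so sp3.
C9 is sp3: 4 σ bonds, 4 electron-density regions.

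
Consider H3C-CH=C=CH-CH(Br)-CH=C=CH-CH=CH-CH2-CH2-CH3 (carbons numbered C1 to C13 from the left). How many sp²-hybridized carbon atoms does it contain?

C1: sp3
C2: sp2 ✓
C3: sp
C4: sp2 ✓
C5: sp3
C6: sp2 ✓
C7: sp
C8: sp2 ✓
C9: sp2 ✓
C10: sp2 ✓
C11: sp3
C12: sp3
C13: sp3
C2, C4, C6, C8, C9, C10 → 6 sp2 carbons.

6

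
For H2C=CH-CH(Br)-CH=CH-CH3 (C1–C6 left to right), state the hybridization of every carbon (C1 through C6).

C1 has 3 σ bonds, plus one π bond: steric number 3 → sp2.
C2 is sp2: 3 σ bonds, plus one π bond, 3 electron-density regions.
C3 is sp3: 4 σ bonds, 4 electron-density regions.
C4 (3 σ bonds, plus one π bond) has steric number 3: sp2.
C5: 3 σ bonds, plus one π bond; 3 regions of electron density → sp2.
C6 — 4 σ bonds. Steric number 4, so sp3.

C1 sp2, C2 sp2, C3 sp3, C4 sp2, C5 sp2, C6 sp3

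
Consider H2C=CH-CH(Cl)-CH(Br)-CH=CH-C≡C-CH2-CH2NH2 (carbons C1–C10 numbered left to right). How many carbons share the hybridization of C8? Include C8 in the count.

2

C8 is sp (two π bonds).
C1: sp2
C2: sp2
C3: sp3
C4: sp3
C5: sp2
C6: sp2
C7: sp ✓
C8: sp ✓
C9: sp3
C10: sp3
2 carbons are sp.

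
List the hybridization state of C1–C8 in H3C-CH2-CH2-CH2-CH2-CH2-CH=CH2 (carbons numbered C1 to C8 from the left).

C1 sp3, C2 sp3, C3 sp3, C4 sp3, C5 sp3, C6 sp3, C7 sp2, C8 sp2

C1: 4 σ bonds — 4 electron domains, sp3.
C2 — 4 σ bonds. Steric number 4, so sp3.
C3 carries 4 σ bonds, giving a steric number of 4, so it is sp3.
C4 has 4 σ bonds: steric number 4 → sp3.
C5 has 4 σ bonds: steric number 4 → sp3.
C6 (4 σ bonds) has steric number 4: sp3.
C7 has 3 σ bonds, plus one π bond: steric number 3 → sp2.
C8: 3 σ bonds, plus one π bond; 3 regions of electron density → sp2.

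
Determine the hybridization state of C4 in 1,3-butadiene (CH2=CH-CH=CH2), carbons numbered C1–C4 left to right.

C4: 3 σ bonds, plus one π bond — 3 electron domains, sp2.

sp²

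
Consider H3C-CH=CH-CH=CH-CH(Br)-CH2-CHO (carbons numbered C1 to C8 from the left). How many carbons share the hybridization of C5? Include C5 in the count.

5

C5 is sp2 (one π bond).
C1: sp3
C2: sp2 ✓
C3: sp2 ✓
C4: sp2 ✓
C5: sp2 ✓
C6: sp3
C7: sp3
C8: sp2 ✓
5 carbons are sp2.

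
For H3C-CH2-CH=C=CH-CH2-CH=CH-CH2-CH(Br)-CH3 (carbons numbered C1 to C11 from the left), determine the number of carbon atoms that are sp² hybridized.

C1: sp3
C2: sp3
C3: sp2 ✓
C4: sp
C5: sp2 ✓
C6: sp3
C7: sp2 ✓
C8: sp2 ✓
C9: sp3
C10: sp3
C11: sp3
C3, C5, C7, C8 → 4 sp2 carbons.

4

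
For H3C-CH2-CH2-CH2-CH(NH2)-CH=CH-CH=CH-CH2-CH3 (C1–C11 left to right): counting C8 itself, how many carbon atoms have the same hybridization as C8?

C8 is sp2 (one π bond).
C1: sp3
C2: sp3
C3: sp3
C4: sp3
C5: sp3
C6: sp2 ✓
C7: sp2 ✓
C8: sp2 ✓
C9: sp2 ✓
C10: sp3
C11: sp3
4 carbons are sp2.

4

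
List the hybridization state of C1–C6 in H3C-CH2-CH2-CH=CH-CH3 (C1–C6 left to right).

C1 — 4 σ bonds. Steric number 4, so sp3.
C2: 4 σ bonds — 4 electron domains, sp3.
C3 (4 σ bonds) has steric number 4: sp3.
C4 is sp2: 3 σ bonds, plus one π bond, 3 electron-density regions.
C5: 3 σ bonds, plus one π bond — 3 electron domains, sp2.
C6 has 4 σ bonds: steric number 4 → sp3.

C1 sp3, C2 sp3, C3 sp3, C4 sp2, C5 sp2, C6 sp3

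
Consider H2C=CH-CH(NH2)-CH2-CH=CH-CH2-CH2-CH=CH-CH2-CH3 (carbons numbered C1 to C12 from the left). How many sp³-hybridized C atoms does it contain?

6

C1: sp2
C2: sp2
C3: sp3 ✓
C4: sp3 ✓
C5: sp2
C6: sp2
C7: sp3 ✓
C8: sp3 ✓
C9: sp2
C10: sp2
C11: sp3 ✓
C12: sp3 ✓
C3, C4, C7, C8, C11, C12 → 6 sp3 carbons.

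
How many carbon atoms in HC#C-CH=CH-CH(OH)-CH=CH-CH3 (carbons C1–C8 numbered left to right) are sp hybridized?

C1: sp ✓
C2: sp ✓
C3: sp2
C4: sp2
C5: sp3
C6: sp2
C7: sp2
C8: sp3
C1, C2 → 2 sp carbons.

2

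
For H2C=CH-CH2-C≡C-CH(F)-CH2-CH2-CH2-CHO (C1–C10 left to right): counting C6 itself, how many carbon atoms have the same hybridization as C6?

C6 is sp3 (only σ bonds).
C1: sp2
C2: sp2
C3: sp3 ✓
C4: sp
C5: sp
C6: sp3 ✓
C7: sp3 ✓
C8: sp3 ✓
C9: sp3 ✓
C10: sp2
5 carbons are sp3.

5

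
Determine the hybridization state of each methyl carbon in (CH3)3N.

Each methyl carbon (4 σ bonds) has steric number 4: sp3.

sp^3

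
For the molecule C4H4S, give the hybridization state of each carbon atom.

sp2

Each carbon atom has 3 σ bonds, plus one π bond: steric number 3 → sp2.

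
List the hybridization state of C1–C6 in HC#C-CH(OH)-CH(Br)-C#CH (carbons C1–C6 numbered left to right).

C1: 2 σ bonds, plus two π bonds — 2 electron domains, sp.
C2 carries 2 σ bonds, plus two π bonds, giving a steric number of 2, so it is sp.
C3 carries 4 σ bonds, giving a steric number of 4, so it is sp3.
C4 — 4 σ bonds. Steric number 4, so sp3.
C5 — 2 σ bonds, plus two π bonds. Steric number 2, so sp.
C6 is sp: 2 σ bonds, plus two π bonds, 2 electron-density regions.

C1 sp, C2 sp, C3 sp3, C4 sp3, C5 sp, C6 sp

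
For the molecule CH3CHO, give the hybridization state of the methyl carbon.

sp^3

The methyl carbon — 4 σ bonds. Steric number 4, so sp3.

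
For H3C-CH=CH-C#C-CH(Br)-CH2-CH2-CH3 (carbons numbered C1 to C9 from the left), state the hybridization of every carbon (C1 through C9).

C1 sp3, C2 sp2, C3 sp2, C4 sp, C5 sp, C6 sp3, C7 sp3, C8 sp3, C9 sp3

C1: 4 σ bonds; 4 regions of electron density → sp3.
C2 is sp2: 3 σ bonds, plus one π bond, 3 electron-density regions.
C3 carries 3 σ bonds, plus one π bond, giving a steric number of 3, so it is sp2.
C4: 2 σ bonds, plus two π bonds; 2 regions of electron density → sp.
C5 — 2 σ bonds, plus two π bonds. Steric number 2, so sp.
C6 — 4 σ bonds. Steric number 4, so sp3.
C7 carries 4 σ bonds, giving a steric number of 4, so it is sp3.
C8 (4 σ bonds) has steric number 4: sp3.
C9 is sp3: 4 σ bonds, 4 electron-density regions.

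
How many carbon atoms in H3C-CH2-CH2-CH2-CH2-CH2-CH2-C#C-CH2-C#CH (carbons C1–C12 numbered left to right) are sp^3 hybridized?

C1: sp3 ✓
C2: sp3 ✓
C3: sp3 ✓
C4: sp3 ✓
C5: sp3 ✓
C6: sp3 ✓
C7: sp3 ✓
C8: sp
C9: sp
C10: sp3 ✓
C11: sp
C12: sp
C1, C2, C3, C4, C5, C6, C7, C10 → 8 sp3 carbons.

8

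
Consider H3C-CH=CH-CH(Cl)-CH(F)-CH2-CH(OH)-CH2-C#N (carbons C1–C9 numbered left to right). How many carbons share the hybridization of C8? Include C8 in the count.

6

C8 is sp3 (only σ bonds).
C1: sp3 ✓
C2: sp2
C3: sp2
C4: sp3 ✓
C5: sp3 ✓
C6: sp3 ✓
C7: sp3 ✓
C8: sp3 ✓
C9: sp
6 carbons are sp3.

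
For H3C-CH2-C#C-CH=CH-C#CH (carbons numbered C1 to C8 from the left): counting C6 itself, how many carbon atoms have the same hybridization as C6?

C6 is sp2 (one π bond).
C1: sp3
C2: sp3
C3: sp
C4: sp
C5: sp2 ✓
C6: sp2 ✓
C7: sp
C8: sp
2 carbons are sp2.

2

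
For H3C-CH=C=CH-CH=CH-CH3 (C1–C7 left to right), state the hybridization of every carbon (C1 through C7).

C1: 4 σ bonds; 4 regions of electron density → sp3.
C2 is sp2: 3 σ bonds, plus one π bond, 3 electron-density regions.
C3 carries 2 σ bonds, plus two π bonds, giving a steric number of 2, so it is sp.
C4 is sp2: 3 σ bonds, plus one π bond, 3 electron-density regions.
C5 is sp2: 3 σ bonds, plus one π bond, 3 electron-density regions.
C6 is sp2: 3 σ bonds, plus one π bond, 3 electron-density regions.
C7 (4 σ bonds) has steric number 4: sp3.

C1 sp3, C2 sp2, C3 sp, C4 sp2, C5 sp2, C6 sp2, C7 sp3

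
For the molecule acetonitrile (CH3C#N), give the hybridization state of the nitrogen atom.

sp

N has one σ bond and one lone pair: steric number 2 → sp.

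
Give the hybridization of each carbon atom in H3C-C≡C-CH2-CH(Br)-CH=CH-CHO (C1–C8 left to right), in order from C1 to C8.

C1 sp3, C2 sp, C3 sp, C4 sp3, C5 sp3, C6 sp2, C7 sp2, C8 sp2

C1 is sp3: 4 σ bonds, 4 electron-density regions.
C2: 2 σ bonds, plus two π bonds; 2 regions of electron density → sp.
C3: 2 σ bonds, plus two π bonds — 2 electron domains, sp.
C4 (4 σ bonds) has steric number 4: sp3.
C5 (4 σ bonds) has steric number 4: sp3.
C6 is sp2: 3 σ bonds, plus one π bond, 3 electron-density regions.
C7 has 3 σ bonds, plus one π bond: steric number 3 → sp2.
C8 has 3 σ bonds, plus one π bond: steric number 3 → sp2.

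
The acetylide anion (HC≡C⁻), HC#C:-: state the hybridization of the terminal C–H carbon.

sp

The terminal C–H carbon: 2 σ bonds, plus two π bonds — 2 electron domains, sp.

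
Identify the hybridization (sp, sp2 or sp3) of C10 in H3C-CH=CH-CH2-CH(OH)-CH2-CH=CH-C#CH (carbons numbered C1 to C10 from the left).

C10 (2 σ bonds, plus two π bonds) has steric number 2: sp.

sp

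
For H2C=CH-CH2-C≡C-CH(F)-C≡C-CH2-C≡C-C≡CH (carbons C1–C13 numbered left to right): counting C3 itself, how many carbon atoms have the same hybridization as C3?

3

C3 is sp3 (only σ bonds).
C1: sp2
C2: sp2
C3: sp3 ✓
C4: sp
C5: sp
C6: sp3 ✓
C7: sp
C8: sp
C9: sp3 ✓
C10: sp
C11: sp
C12: sp
C13: sp
3 carbons are sp3.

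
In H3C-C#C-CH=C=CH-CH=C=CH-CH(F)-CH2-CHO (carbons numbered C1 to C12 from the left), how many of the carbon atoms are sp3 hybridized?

C1: sp3 ✓
C2: sp
C3: sp
C4: sp2
C5: sp
C6: sp2
C7: sp2
C8: sp
C9: sp2
C10: sp3 ✓
C11: sp3 ✓
C12: sp2
C1, C10, C11 → 3 sp3 carbons.

3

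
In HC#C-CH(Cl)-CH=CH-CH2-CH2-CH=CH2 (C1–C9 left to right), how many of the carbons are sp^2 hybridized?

4

C1: sp
C2: sp
C3: sp3
C4: sp2 ✓
C5: sp2 ✓
C6: sp3
C7: sp3
C8: sp2 ✓
C9: sp2 ✓
C4, C5, C8, C9 → 4 sp2 carbons.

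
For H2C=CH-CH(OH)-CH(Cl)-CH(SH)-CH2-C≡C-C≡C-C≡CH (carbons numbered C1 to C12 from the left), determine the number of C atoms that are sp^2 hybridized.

C1: sp2 ✓
C2: sp2 ✓
C3: sp3
C4: sp3
C5: sp3
C6: sp3
C7: sp
C8: sp
C9: sp
C10: sp
C11: sp
C12: sp
C1, C2 → 2 sp2 carbons.

2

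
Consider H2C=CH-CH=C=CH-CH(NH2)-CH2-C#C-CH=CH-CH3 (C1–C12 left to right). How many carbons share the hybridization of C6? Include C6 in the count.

C6 is sp3 (only σ bonds).
C1: sp2
C2: sp2
C3: sp2
C4: sp
C5: sp2
C6: sp3 ✓
C7: sp3 ✓
C8: sp
C9: sp
C10: sp2
C11: sp2
C12: sp3 ✓
3 carbons are sp3.

3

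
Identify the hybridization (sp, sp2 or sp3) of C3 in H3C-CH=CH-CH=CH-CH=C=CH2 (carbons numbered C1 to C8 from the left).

sp^2

C3: 3 σ bonds, plus one π bond — 3 electron domains, sp2.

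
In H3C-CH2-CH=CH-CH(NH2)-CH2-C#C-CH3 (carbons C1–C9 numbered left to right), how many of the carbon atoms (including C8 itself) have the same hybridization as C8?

2

C8 is sp (two π bonds).
C1: sp3
C2: sp3
C3: sp2
C4: sp2
C5: sp3
C6: sp3
C7: sp ✓
C8: sp ✓
C9: sp3
2 carbons are sp.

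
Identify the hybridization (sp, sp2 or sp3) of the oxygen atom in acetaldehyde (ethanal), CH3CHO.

sp^2

The oxygen atom: 1 σ bond and 2 lone pairs, plus one π bond; 3 regions of electron density → sp2.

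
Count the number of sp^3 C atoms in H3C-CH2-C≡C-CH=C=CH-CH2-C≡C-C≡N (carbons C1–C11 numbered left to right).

3

C1: sp3 ✓
C2: sp3 ✓
C3: sp
C4: sp
C5: sp2
C6: sp
C7: sp2
C8: sp3 ✓
C9: sp
C10: sp
C11: sp
C1, C2, C8 → 3 sp3 carbons.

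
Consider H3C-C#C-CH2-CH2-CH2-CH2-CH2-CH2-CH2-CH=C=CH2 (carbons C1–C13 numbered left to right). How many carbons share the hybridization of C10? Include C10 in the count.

C10 is sp3 (only σ bonds).
C1: sp3 ✓
C2: sp
C3: sp
C4: sp3 ✓
C5: sp3 ✓
C6: sp3 ✓
C7: sp3 ✓
C8: sp3 ✓
C9: sp3 ✓
C10: sp3 ✓
C11: sp2
C12: sp
C13: sp2
8 carbons are sp3.

8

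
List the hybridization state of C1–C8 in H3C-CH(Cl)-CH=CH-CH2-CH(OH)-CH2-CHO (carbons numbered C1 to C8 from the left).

C1 sp3, C2 sp3, C3 sp2, C4 sp2, C5 sp3, C6 sp3, C7 sp3, C8 sp2

C1 is sp3: 4 σ bonds, 4 electron-density regions.
C2 is sp3: 4 σ bonds, 4 electron-density regions.
C3: 3 σ bonds, plus one π bond; 3 regions of electron density → sp2.
C4: 3 σ bonds, plus one π bond; 3 regions of electron density → sp2.
C5: 4 σ bonds — 4 electron domains, sp3.
C6 is sp3: 4 σ bonds, 4 electron-density regions.
C7 (4 σ bonds) has steric number 4: sp3.
C8 (3 σ bonds, plus one π bond) has steric number 3: sp2.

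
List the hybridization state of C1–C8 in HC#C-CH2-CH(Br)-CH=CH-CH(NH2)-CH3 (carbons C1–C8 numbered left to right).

C1 sp, C2 sp, C3 sp3, C4 sp3, C5 sp2, C6 sp2, C7 sp3, C8 sp3

C1 — 2 σ bonds, plus two π bonds. Steric number 2, so sp.
C2 — 2 σ bonds, plus two π bonds. Steric number 2, so sp.
C3: 4 σ bonds; 4 regions of electron density → sp3.
C4 (4 σ bonds) has steric number 4: sp3.
C5 carries 3 σ bonds, plus one π bond, giving a steric number of 3, so it is sp2.
C6 has 3 σ bonds, plus one π bond: steric number 3 → sp2.
C7 has 4 σ bonds: steric number 4 → sp3.
C8 (4 σ bonds) has steric number 4: sp3.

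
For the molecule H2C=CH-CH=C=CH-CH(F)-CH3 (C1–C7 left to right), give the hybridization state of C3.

C3 is sp2: 3 σ bonds, plus one π bond, 3 electron-density regions.

sp2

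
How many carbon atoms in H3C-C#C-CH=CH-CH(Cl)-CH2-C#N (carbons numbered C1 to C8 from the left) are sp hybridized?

C1: sp3
C2: sp ✓
C3: sp ✓
C4: sp2
C5: sp2
C6: sp3
C7: sp3
C8: sp ✓
C2, C3, C8 → 3 sp carbons.

3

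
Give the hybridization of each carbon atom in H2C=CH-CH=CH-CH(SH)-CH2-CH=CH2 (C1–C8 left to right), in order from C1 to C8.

C1 sp2, C2 sp2, C3 sp2, C4 sp2, C5 sp3, C6 sp3, C7 sp2, C8 sp2

C1 carries 3 σ bonds, plus one π bond, giving a steric number of 3, so it is sp2.
C2 (3 σ bonds, plus one π bond) has steric number 3: sp2.
C3: 3 σ bonds, plus one π bond; 3 regions of electron density → sp2.
C4: 3 σ bonds, plus one π bond — 3 electron domains, sp2.
C5: 4 σ bonds — 4 electron domains, sp3.
C6 is sp3: 4 σ bonds, 4 electron-density regions.
C7: 3 σ bonds, plus one π bond — 3 electron domains, sp2.
C8 has 3 σ bonds, plus one π bond: steric number 3 → sp2.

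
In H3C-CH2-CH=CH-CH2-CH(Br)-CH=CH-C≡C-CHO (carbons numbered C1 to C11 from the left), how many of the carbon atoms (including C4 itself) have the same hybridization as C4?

5

C4 is sp2 (one π bond).
C1: sp3
C2: sp3
C3: sp2 ✓
C4: sp2 ✓
C5: sp3
C6: sp3
C7: sp2 ✓
C8: sp2 ✓
C9: sp
C10: sp
C11: sp2 ✓
5 carbons are sp2.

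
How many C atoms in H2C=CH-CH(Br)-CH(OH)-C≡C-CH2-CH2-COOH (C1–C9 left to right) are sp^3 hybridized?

C1: sp2
C2: sp2
C3: sp3 ✓
C4: sp3 ✓
C5: sp
C6: sp
C7: sp3 ✓
C8: sp3 ✓
C9: sp2
C3, C4, C7, C8 → 4 sp3 carbons.

4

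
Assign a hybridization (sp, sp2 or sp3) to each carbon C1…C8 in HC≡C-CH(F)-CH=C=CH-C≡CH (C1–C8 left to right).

C1 carries 2 σ bonds, plus two π bonds, giving a steric number of 2, so it is sp.
C2 (2 σ bonds, plus two π bonds) has steric number 2: sp.
C3 (4 σ bonds) has steric number 4: sp3.
C4: 3 σ bonds, plus one π bond; 3 regions of electron density → sp2.
C5 (2 σ bonds, plus two π bonds) has steric number 2: sp.
C6: 3 σ bonds, plus one π bond — 3 electron domains, sp2.
C7 — 2 σ bonds, plus two π bonds. Steric number 2, so sp.
C8 has 2 σ bonds, plus two π bonds: steric number 2 → sp.

C1 sp, C2 sp, C3 sp3, C4 sp2, C5 sp, C6 sp2, C7 sp, C8 sp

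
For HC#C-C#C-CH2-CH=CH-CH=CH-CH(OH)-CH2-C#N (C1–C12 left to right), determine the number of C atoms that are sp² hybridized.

C1: sp
C2: sp
C3: sp
C4: sp
C5: sp3
C6: sp2 ✓
C7: sp2 ✓
C8: sp2 ✓
C9: sp2 ✓
C10: sp3
C11: sp3
C12: sp
C6, C7, C8, C9 → 4 sp2 carbons.

4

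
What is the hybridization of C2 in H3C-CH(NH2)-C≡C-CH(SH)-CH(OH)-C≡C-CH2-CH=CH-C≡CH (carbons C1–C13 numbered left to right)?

C2 — 4 σ bonds. Steric number 4, so sp3.

sp^3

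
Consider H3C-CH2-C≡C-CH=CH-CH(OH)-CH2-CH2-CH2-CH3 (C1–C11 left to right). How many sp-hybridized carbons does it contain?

C1: sp3
C2: sp3
C3: sp ✓
C4: sp ✓
C5: sp2
C6: sp2
C7: sp3
C8: sp3
C9: sp3
C10: sp3
C11: sp3
C3, C4 → 2 sp carbons.

2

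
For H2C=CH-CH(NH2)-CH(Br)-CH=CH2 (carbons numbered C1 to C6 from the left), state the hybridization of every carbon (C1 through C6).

C1: 3 σ bonds, plus one π bond — 3 electron domains, sp2.
C2: 3 σ bonds, plus one π bond — 3 electron domains, sp2.
C3 is sp3: 4 σ bonds, 4 electron-density regions.
C4 has 4 σ bonds: steric number 4 → sp3.
C5 carries 3 σ bonds, plus one π bond, giving a steric number of 3, so it is sp2.
C6: 3 σ bonds, plus one π bond — 3 electron domains, sp2.

C1 sp2, C2 sp2, C3 sp3, C4 sp3, C5 sp2, C6 sp2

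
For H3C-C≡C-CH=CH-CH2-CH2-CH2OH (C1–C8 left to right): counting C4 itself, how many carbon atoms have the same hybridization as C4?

2

C4 is sp2 (one π bond).
C1: sp3
C2: sp
C3: sp
C4: sp2 ✓
C5: sp2 ✓
C6: sp3
C7: sp3
C8: sp3
2 carbons are sp2.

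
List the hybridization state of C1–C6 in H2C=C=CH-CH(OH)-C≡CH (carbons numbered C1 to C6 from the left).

C1 has 3 σ bonds, plus one π bond: steric number 3 → sp2.
C2 has 2 σ bonds, plus two π bonds: steric number 2 → sp.
C3 is sp2: 3 σ bonds, plus one π bond, 3 electron-density regions.
C4 (4 σ bonds) has steric number 4: sp3.
C5 has 2 σ bonds, plus two π bonds: steric number 2 → sp.
C6 carries 2 σ bonds, plus two π bonds, giving a steric number of 2, so it is sp.

C1 sp2, C2 sp, C3 sp2, C4 sp3, C5 sp, C6 sp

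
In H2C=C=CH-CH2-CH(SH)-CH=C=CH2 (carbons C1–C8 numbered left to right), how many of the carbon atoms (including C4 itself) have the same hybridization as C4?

2

C4 is sp3 (only σ bonds).
C1: sp2
C2: sp
C3: sp2
C4: sp3 ✓
C5: sp3 ✓
C6: sp2
C7: sp
C8: sp2
2 carbons are sp3.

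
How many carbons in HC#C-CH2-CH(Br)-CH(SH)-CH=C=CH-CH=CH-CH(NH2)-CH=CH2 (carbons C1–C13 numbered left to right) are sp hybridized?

3

C1: sp ✓
C2: sp ✓
C3: sp3
C4: sp3
C5: sp3
C6: sp2
C7: sp ✓
C8: sp2
C9: sp2
C10: sp2
C11: sp3
C12: sp2
C13: sp2
C1, C2, C7 → 3 sp carbons.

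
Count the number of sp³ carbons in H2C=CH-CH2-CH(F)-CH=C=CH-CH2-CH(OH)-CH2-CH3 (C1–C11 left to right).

6

C1: sp2
C2: sp2
C3: sp3 ✓
C4: sp3 ✓
C5: sp2
C6: sp
C7: sp2
C8: sp3 ✓
C9: sp3 ✓
C10: sp3 ✓
C11: sp3 ✓
C3, C4, C8, C9, C10, C11 → 6 sp3 carbons.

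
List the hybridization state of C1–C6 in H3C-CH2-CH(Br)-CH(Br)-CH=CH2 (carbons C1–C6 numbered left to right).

C1 (4 σ bonds) has steric number 4: sp3.
C2 (4 σ bonds) has steric number 4: sp3.
C3 has 4 σ bonds: steric number 4 → sp3.
C4 carries 4 σ bonds, giving a steric number of 4, so it is sp3.
C5 is sp2: 3 σ bonds, plus one π bond, 3 electron-density regions.
C6 (3 σ bonds, plus one π bond) has steric number 3: sp2.

C1 sp3, C2 sp3, C3 sp3, C4 sp3, C5 sp2, C6 sp2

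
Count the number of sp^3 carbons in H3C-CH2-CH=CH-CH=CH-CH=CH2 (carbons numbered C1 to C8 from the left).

2

C1: sp3 ✓
C2: sp3 ✓
C3: sp2
C4: sp2
C5: sp2
C6: sp2
C7: sp2
C8: sp2
C1, C2 → 2 sp3 carbons.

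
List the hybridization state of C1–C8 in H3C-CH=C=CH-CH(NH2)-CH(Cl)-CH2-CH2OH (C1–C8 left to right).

C1 sp3, C2 sp2, C3 sp, C4 sp2, C5 sp3, C6 sp3, C7 sp3, C8 sp3

C1: 4 σ bonds — 4 electron domains, sp3.
C2: 3 σ bonds, plus one π bond — 3 electron domains, sp2.
C3 (2 σ bonds, plus two π bonds) has steric number 2: sp.
C4 is sp2: 3 σ bonds, plus one π bond, 3 electron-density regions.
C5: 4 σ bonds — 4 electron domains, sp3.
C6 carries 4 σ bonds, giving a steric number of 4, so it is sp3.
C7 (4 σ bonds) has steric number 4: sp3.
C8: 4 σ bonds; 4 regions of electron density → sp3.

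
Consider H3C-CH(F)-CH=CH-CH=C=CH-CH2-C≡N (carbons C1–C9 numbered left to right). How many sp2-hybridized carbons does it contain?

4

C1: sp3
C2: sp3
C3: sp2 ✓
C4: sp2 ✓
C5: sp2 ✓
C6: sp
C7: sp2 ✓
C8: sp3
C9: sp
C3, C4, C5, C7 → 4 sp2 carbons.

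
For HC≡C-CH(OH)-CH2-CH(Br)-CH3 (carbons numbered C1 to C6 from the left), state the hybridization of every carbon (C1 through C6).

C1 — 2 σ bonds, plus two π bonds. Steric number 2, so sp.
C2: 2 σ bonds, plus two π bonds — 2 electron domains, sp.
C3 (4 σ bonds) has steric number 4: sp3.
C4 — 4 σ bonds. Steric number 4, so sp3.
C5 — 4 σ bonds. Steric number 4, so sp3.
C6 (4 σ bonds) has steric number 4: sp3.

C1 sp, C2 sp, C3 sp3, C4 sp3, C5 sp3, C6 sp3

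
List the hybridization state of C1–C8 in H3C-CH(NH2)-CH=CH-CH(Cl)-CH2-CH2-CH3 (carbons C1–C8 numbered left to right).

C1 sp3, C2 sp3, C3 sp2, C4 sp2, C5 sp3, C6 sp3, C7 sp3, C8 sp3

C1 is sp3: 4 σ bonds, 4 electron-density regions.
C2: 4 σ bonds — 4 electron domains, sp3.
C3 — 3 σ bonds, plus one π bond. Steric number 3, so sp2.
C4 has 3 σ bonds, plus one π bond: steric number 3 → sp2.
C5: 4 σ bonds — 4 electron domains, sp3.
C6 carries 4 σ bonds, giving a steric number of 4, so it is sp3.
C7 has 4 σ bonds: steric number 4 → sp3.
C8 is sp3: 4 σ bonds, 4 electron-density regions.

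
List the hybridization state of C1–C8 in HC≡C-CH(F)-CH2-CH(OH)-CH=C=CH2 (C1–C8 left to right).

C1 sp, C2 sp, C3 sp3, C4 sp3, C5 sp3, C6 sp2, C7 sp, C8 sp2

C1 carries 2 σ bonds, plus two π bonds, giving a steric number of 2, so it is sp.
C2 is sp: 2 σ bonds, plus two π bonds, 2 electron-density regions.
C3 has 4 σ bonds: steric number 4 → sp3.
C4 is sp3: 4 σ bonds, 4 electron-density regions.
C5 carries 4 σ bonds, giving a steric number of 4, so it is sp3.
C6 is sp2: 3 σ bonds, plus one π bond, 3 electron-density regions.
C7: 2 σ bonds, plus two π bonds — 2 electron domains, sp.
C8 has 3 σ bonds, plus one π bond: steric number 3 → sp2.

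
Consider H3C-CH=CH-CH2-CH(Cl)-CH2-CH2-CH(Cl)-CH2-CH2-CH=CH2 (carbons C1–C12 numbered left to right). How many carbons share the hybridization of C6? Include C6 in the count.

8

C6 is sp3 (only σ bonds).
C1: sp3 ✓
C2: sp2
C3: sp2
C4: sp3 ✓
C5: sp3 ✓
C6: sp3 ✓
C7: sp3 ✓
C8: sp3 ✓
C9: sp3 ✓
C10: sp3 ✓
C11: sp2
C12: sp2
8 carbons are sp3.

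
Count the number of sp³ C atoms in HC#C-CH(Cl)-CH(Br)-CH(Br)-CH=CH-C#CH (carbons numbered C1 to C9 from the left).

C1: sp
C2: sp
C3: sp3 ✓
C4: sp3 ✓
C5: sp3 ✓
C6: sp2
C7: sp2
C8: sp
C9: sp
C3, C4, C5 → 3 sp3 carbons.

3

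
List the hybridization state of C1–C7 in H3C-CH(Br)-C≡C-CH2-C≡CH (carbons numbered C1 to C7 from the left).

C1 carries 4 σ bonds, giving a steric number of 4, so it is sp3.
C2 carries 4 σ bonds, giving a steric number of 4, so it is sp3.
C3 is sp: 2 σ bonds, plus two π bonds, 2 electron-density regions.
C4 — 2 σ bonds, plus two π bonds. Steric number 2, so sp.
C5 (4 σ bonds) has steric number 4: sp3.
C6: 2 σ bonds, plus two π bonds — 2 electron domains, sp.
C7: 2 σ bonds, plus two π bonds — 2 electron domains, sp.

C1 sp3, C2 sp3, C3 sp, C4 sp, C5 sp3, C6 sp, C7 sp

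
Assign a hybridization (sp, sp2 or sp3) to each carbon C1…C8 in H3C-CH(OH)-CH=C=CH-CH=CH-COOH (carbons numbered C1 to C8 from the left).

C1 sp3, C2 sp3, C3 sp2, C4 sp, C5 sp2, C6 sp2, C7 sp2, C8 sp2

C1: 4 σ bonds; 4 regions of electron density → sp3.
C2 (4 σ bonds) has steric number 4: sp3.
C3 carries 3 σ bonds, plus one π bond, giving a steric number of 3, so it is sp2.
C4 (2 σ bonds, plus two π bonds) has steric number 2: sp.
C5 has 3 σ bonds, plus one π bond: steric number 3 → sp2.
C6: 3 σ bonds, plus one π bond; 3 regions of electron density → sp2.
C7: 3 σ bonds, plus one π bond — 3 electron domains, sp2.
C8 is sp2: 3 σ bonds, plus one π bond, 3 electron-density regions.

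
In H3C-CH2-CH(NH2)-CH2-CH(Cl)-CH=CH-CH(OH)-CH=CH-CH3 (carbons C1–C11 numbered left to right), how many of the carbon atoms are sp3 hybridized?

C1: sp3 ✓
C2: sp3 ✓
C3: sp3 ✓
C4: sp3 ✓
C5: sp3 ✓
C6: sp2
C7: sp2
C8: sp3 ✓
C9: sp2
C10: sp2
C11: sp3 ✓
C1, C2, C3, C4, C5, C8, C11 → 7 sp3 carbons.

7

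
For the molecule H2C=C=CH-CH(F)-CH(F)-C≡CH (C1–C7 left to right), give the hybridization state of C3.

sp2

C3 — 3 σ bonds, plus one π bond. Steric number 3, so sp2.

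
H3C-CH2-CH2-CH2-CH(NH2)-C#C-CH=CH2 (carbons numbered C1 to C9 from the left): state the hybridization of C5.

sp^3

C5 carries 4 σ bonds, giving a steric number of 4, so it is sp3.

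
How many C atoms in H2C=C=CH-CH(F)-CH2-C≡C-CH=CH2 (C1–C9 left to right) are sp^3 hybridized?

C1: sp2
C2: sp
C3: sp2
C4: sp3 ✓
C5: sp3 ✓
C6: sp
C7: sp
C8: sp2
C9: sp2
C4, C5 → 2 sp3 carbons.

2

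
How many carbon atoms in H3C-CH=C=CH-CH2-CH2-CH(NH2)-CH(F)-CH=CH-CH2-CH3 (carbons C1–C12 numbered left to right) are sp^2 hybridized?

4

C1: sp3
C2: sp2 ✓
C3: sp
C4: sp2 ✓
C5: sp3
C6: sp3
C7: sp3
C8: sp3
C9: sp2 ✓
C10: sp2 ✓
C11: sp3
C12: sp3
C2, C4, C9, C10 → 4 sp2 carbons.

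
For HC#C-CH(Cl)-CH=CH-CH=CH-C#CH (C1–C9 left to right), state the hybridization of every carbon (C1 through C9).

C1 (2 σ bonds, plus two π bonds) has steric number 2: sp.
C2 is sp: 2 σ bonds, plus two π bonds, 2 electron-density regions.
C3 (4 σ bonds) has steric number 4: sp3.
C4 — 3 σ bonds, plus one π bond. Steric number 3, so sp2.
C5: 3 σ bonds, plus one π bond — 3 electron domains, sp2.
C6: 3 σ bonds, plus one π bond; 3 regions of electron density → sp2.
C7 carries 3 σ bonds, plus one π bond, giving a steric number of 3, so it is sp2.
C8 is sp: 2 σ bonds, plus two π bonds, 2 electron-density regions.
C9 (2 σ bonds, plus two π bonds) has steric number 2: sp.

C1 sp, C2 sp, C3 sp3, C4 sp2, C5 sp2, C6 sp2, C7 sp2, C8 sp, C9 sp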